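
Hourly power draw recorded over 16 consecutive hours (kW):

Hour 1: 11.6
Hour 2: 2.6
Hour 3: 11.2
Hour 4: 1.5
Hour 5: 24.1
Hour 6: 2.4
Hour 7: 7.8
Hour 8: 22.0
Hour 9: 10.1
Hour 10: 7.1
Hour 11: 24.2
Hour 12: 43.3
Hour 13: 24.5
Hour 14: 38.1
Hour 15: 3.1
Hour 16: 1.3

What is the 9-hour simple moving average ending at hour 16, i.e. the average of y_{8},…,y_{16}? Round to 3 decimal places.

19.300

Sum of periods 8–16: 22.0 + 10.1 + 7.1 + 24.2 + 43.3 + 24.5 + 38.1 + 3.1 + 1.3 = 173.7
Divide by 9: 173.7 / 9 = 19.300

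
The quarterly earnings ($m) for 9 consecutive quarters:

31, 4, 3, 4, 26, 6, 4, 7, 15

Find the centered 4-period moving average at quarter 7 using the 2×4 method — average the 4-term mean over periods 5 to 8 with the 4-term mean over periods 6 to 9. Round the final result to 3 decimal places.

9.375

Sum over 5–8: 26 + 6 + 4 + 7 = 43
Sum over 6–9: 6 + 4 + 7 + 15 = 32
CMA at t=7 = (43 + 32) / (2·4) = 75 / 8 = 9.375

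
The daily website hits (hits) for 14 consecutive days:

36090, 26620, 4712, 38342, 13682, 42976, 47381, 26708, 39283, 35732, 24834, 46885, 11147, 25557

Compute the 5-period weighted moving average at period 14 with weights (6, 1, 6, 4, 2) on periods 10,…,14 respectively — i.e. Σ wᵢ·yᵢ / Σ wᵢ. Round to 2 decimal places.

32433.58

Weighted sum: 6·35732 + 1·24834 + 6·46885 + 4·11147 + 2·25557 = 214392 + 24834 + 281310 + 44588 + 51114 = 616238
Weight total: 6 + 1 + 6 + 4 + 2 = 19
WMA = 616238 / 19 = 32433.58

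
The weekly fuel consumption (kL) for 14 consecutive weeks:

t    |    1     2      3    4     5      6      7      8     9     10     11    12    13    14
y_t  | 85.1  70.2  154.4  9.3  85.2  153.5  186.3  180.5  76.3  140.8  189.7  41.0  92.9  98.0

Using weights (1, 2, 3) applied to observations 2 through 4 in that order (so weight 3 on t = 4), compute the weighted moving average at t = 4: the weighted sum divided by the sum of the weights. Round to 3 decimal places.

Weighted sum: 1·70.2 + 2·154.4 + 3·9.3 = 70.2 + 308.8 + 27.9 = 406.9
Weight total: 1 + 2 + 3 = 6
WMA = 406.9 / 6 = 67.817

67.817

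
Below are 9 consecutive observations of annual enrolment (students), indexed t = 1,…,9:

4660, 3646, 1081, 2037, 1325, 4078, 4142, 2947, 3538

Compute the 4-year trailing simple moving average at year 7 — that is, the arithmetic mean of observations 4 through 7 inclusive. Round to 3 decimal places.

2895.500

Sum of periods 4–7: 2037 + 1325 + 4078 + 4142 = 11582
Divide by 4: 11582 / 4 = 2895.500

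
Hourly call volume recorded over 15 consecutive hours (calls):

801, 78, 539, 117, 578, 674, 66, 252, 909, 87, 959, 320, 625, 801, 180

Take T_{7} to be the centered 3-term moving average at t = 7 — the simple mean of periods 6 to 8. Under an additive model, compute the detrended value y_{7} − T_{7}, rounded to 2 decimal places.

-264.67

Trend T_7 = (674 + 66 + 252) / 3 = 992/3 = 330.6667
Detrended value: 66 − 330.6667 = -264.67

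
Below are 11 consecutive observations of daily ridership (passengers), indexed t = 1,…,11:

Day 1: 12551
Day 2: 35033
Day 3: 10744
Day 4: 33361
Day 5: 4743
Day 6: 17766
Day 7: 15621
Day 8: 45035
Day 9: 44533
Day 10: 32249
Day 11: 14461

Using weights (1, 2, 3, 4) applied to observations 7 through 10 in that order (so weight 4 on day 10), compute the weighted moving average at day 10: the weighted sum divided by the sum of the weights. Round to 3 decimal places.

36828.600

Weighted sum: 1·15621 + 2·45035 + 3·44533 + 4·32249 = 15621 + 90070 + 133599 + 128996 = 368286
Weight total: 1 + 2 + 3 + 4 = 10
WMA = 368286 / 10 = 36828.600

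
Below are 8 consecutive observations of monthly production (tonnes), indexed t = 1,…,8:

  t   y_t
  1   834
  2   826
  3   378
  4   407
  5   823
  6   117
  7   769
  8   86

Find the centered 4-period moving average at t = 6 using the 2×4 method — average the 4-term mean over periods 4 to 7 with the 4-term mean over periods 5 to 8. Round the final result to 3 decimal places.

Sum over 4–7: 407 + 823 + 117 + 769 = 2116
Sum over 5–8: 823 + 117 + 769 + 86 = 1795
CMA at t=6 = (2116 + 1795) / (2·4) = 3911 / 8 = 488.875

488.875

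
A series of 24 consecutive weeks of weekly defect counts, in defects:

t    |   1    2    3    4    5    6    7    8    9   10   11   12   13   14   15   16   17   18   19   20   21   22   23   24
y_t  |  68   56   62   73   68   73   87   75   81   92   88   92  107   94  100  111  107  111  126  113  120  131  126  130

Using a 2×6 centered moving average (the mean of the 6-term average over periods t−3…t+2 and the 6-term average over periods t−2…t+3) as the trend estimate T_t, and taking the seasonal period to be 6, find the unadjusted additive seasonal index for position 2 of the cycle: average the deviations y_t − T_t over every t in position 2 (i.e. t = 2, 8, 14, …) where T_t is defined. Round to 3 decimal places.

-6.278

Season position 2 occurs at t = 8, 14, 20 (where T_t is defined).
t=8: T_8 = 81.00000; y_8 − T_8 = 75 − 81.00000 = -6.00000
t=14: T_14 = 100.25000; y_14 − T_14 = 94 − 100.25000 = -6.25000
t=20: T_20 = 119.58333; y_20 − T_20 = 113 − 119.58333 = -6.58333
Mean deviation: (-6.00000 + -6.25000 + -6.58333) / 3 = -6.278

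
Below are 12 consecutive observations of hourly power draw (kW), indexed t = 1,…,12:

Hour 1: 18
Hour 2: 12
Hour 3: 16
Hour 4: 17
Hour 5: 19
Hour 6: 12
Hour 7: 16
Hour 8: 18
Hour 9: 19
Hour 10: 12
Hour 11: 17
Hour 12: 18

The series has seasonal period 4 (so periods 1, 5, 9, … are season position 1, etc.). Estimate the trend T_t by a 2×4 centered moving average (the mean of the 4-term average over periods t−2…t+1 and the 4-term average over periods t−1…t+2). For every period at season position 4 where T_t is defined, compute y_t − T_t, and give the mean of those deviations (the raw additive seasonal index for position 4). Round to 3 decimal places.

1.375

Season position 4 occurs at t = 4, 8 (where T_t is defined).
t=4: T_4 = 16.00000; y_4 − T_4 = 17 − 16.00000 = 1.00000
t=8: T_8 = 16.25000; y_8 − T_8 = 18 − 16.25000 = 1.75000
Mean deviation: (1.00000 + 1.75000) / 2 = 1.375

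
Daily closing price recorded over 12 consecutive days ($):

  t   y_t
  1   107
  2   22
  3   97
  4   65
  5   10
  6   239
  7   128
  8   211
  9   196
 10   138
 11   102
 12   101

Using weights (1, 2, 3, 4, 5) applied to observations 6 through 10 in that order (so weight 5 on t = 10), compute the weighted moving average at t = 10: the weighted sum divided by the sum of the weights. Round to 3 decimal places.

173.467

Weighted sum: 1·239 + 2·128 + 3·211 + 4·196 + 5·138 = 239 + 256 + 633 + 784 + 690 = 2602
Weight total: 1 + 2 + 3 + 4 + 5 = 15
WMA = 2602 / 15 = 173.467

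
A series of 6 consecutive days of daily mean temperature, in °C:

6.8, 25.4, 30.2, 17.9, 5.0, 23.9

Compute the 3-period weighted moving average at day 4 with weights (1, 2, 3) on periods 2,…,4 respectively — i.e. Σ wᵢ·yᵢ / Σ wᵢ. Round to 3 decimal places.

23.250

Weighted sum: 1·25.4 + 2·30.2 + 3·17.9 = 25.4 + 60.4 + 53.7 = 139.5
Weight total: 1 + 2 + 3 = 6
WMA = 139.5 / 6 = 23.250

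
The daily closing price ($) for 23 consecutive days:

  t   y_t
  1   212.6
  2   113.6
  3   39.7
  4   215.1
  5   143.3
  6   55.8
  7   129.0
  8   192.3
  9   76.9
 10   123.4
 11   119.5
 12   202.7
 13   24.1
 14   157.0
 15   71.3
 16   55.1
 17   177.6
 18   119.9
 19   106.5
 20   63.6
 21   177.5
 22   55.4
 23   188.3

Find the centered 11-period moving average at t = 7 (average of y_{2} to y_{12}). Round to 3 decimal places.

128.300

Sum of periods 2–12: 113.6 + 39.7 + 215.1 + 143.3 + 55.8 + 129.0 + 192.3 + 76.9 + 123.4 + 119.5 + 202.7 = 1411.3
Divide by 11: 1411.3 / 11 = 128.300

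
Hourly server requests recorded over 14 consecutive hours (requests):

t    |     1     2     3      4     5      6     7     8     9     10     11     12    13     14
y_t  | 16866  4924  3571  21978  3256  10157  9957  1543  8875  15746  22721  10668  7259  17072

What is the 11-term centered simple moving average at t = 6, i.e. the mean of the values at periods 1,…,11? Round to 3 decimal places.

10872.182

Sum of periods 1–11: 16866 + 4924 + 3571 + 21978 + 3256 + 10157 + 9957 + 1543 + 8875 + 15746 + 22721 = 119594
Divide by 11: 119594 / 11 = 10872.182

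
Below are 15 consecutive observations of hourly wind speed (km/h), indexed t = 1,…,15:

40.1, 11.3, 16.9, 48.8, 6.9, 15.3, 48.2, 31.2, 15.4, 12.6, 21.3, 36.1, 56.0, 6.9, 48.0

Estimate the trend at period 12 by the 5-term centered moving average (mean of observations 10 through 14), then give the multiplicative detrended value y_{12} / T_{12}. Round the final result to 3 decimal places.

Trend T_12 = (12.6 + 21.3 + 36.1 + 56.0 + 6.9) / 5 = 132.9/5 = 26.58000
Ratio to trend: 36.1 / 26.58000 = 1.358

1.358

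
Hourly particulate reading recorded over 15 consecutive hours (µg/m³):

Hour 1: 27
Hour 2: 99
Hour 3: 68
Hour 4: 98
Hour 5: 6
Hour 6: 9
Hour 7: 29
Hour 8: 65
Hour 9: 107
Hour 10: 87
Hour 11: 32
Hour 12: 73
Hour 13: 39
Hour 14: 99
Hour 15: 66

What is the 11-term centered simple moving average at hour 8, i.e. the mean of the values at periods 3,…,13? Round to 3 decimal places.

55.727

Sum of periods 3–13: 68 + 98 + 6 + 9 + 29 + 65 + 107 + 87 + 32 + 73 + 39 = 613
Divide by 11: 613 / 11 = 55.727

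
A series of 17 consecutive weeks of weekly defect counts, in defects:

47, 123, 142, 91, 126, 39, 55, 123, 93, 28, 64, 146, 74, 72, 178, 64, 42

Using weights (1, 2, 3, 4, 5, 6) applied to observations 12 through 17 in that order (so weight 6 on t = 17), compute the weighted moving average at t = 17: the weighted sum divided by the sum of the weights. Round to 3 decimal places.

Weighted sum: 1·146 + 2·74 + 3·72 + 4·178 + 5·64 + 6·42 = 146 + 148 + 216 + 712 + 320 + 252 = 1794
Weight total: 1 + 2 + 3 + 4 + 5 + 6 = 21
WMA = 1794 / 21 = 85.429

85.429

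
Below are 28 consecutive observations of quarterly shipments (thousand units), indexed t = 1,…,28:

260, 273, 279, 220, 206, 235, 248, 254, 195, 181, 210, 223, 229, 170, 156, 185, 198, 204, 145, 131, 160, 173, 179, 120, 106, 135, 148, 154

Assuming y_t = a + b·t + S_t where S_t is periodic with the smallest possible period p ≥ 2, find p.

First differences y_{t+1} − y_t: 13, 6, -59, -14, 29, 13, 6, -59, -14, 29, 13, 6, …
The difference pattern repeats every 5 terms and not for any smaller step, so p = 5.

5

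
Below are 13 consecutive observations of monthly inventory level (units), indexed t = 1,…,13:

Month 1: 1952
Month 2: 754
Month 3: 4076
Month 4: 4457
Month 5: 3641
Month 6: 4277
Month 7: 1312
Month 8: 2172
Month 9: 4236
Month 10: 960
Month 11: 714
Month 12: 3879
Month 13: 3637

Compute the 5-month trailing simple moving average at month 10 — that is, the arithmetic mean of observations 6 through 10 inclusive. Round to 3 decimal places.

2591.400

Sum of periods 6–10: 4277 + 1312 + 2172 + 4236 + 960 = 12957
Divide by 5: 12957 / 5 = 2591.400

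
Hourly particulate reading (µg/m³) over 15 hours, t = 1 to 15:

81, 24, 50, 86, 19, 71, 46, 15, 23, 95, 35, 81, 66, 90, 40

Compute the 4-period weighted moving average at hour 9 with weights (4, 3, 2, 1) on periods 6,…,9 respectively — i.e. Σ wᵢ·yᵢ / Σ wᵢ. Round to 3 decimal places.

47.500

Weighted sum: 4·71 + 3·46 + 2·15 + 1·23 = 284 + 138 + 30 + 23 = 475
Weight total: 4 + 3 + 2 + 1 = 10
WMA = 475 / 10 = 47.500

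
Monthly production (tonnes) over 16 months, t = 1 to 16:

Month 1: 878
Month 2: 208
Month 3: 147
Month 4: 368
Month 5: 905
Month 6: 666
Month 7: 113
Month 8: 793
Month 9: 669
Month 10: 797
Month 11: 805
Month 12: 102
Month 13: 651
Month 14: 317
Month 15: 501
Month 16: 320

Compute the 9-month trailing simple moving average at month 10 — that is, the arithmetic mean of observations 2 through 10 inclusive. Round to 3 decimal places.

518.444

Sum of periods 2–10: 208 + 147 + 368 + 905 + 666 + 113 + 793 + 669 + 797 = 4666
Divide by 9: 4666 / 9 = 518.444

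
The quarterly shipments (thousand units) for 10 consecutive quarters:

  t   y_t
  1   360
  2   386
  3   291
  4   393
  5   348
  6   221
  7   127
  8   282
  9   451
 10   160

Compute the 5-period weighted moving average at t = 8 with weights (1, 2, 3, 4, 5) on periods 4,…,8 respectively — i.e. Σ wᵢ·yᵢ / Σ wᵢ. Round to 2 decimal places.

Weighted sum: 1·393 + 2·348 + 3·221 + 4·127 + 5·282 = 393 + 696 + 663 + 508 + 1410 = 3670
Weight total: 1 + 2 + 3 + 4 + 5 = 15
WMA = 3670 / 15 = 244.67

244.67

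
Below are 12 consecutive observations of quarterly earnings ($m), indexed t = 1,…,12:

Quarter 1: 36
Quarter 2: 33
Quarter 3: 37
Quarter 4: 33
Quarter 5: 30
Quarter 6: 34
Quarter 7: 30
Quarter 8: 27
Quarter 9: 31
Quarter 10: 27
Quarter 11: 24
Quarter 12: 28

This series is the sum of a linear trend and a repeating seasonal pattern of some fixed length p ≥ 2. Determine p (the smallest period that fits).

3

First differences y_{t+1} − y_t: -3, 4, -4, -3, 4, -4, -3, 4, …
The difference pattern repeats every 3 terms and not for any smaller step, so p = 3.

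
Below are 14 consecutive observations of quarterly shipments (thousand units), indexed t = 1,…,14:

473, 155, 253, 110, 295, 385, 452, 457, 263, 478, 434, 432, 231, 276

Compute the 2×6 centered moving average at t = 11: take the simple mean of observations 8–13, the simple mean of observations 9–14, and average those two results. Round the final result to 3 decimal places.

367.417

Sum over 8–13: 457 + 263 + 478 + 434 + 432 + 231 = 2295
Sum over 9–14: 263 + 478 + 434 + 432 + 231 + 276 = 2114
CMA at t=11 = (2295 + 2114) / (2·6) = 4409 / 12 = 367.417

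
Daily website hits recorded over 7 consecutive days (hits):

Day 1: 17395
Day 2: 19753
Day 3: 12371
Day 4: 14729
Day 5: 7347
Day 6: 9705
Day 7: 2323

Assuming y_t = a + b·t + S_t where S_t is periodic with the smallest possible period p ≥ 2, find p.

First differences y_{t+1} − y_t: 2358, -7382, 2358, -7382, 2358, -7382, …
The difference pattern repeats every 2 terms and not for any smaller step, so p = 2.

2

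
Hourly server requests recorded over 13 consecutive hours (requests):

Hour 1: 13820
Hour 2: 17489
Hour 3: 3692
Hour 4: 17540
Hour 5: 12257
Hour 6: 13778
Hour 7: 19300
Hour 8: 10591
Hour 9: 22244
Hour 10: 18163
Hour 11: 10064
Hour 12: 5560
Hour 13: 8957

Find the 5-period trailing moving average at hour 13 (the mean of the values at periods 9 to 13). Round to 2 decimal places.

Sum of periods 9–13: 22244 + 18163 + 10064 + 5560 + 8957 = 64988
Divide by 5: 64988 / 5 = 12997.60

12997.60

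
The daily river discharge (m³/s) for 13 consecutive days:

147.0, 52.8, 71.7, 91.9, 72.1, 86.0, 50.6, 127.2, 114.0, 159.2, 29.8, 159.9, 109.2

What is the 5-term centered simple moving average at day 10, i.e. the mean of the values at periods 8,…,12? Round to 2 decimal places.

118.02

Sum of periods 8–12: 127.2 + 114.0 + 159.2 + 29.8 + 159.9 = 590.1
Divide by 5: 590.1 / 5 = 118.02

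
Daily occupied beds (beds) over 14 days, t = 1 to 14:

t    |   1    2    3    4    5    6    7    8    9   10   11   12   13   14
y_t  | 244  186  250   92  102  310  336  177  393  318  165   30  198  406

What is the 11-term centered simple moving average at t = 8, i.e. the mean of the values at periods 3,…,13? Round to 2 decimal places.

215.55

Sum of periods 3–13: 250 + 92 + 102 + 310 + 336 + 177 + 393 + 318 + 165 + 30 + 198 = 2371
Divide by 11: 2371 / 11 = 215.55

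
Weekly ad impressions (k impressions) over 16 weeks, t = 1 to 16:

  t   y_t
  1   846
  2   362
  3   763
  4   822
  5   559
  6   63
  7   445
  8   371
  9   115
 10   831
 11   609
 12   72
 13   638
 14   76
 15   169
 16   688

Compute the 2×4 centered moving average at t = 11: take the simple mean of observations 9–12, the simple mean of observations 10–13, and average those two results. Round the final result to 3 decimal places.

Sum over 9–12: 115 + 831 + 609 + 72 = 1627
Sum over 10–13: 831 + 609 + 72 + 638 = 2150
CMA at t=11 = (1627 + 2150) / (2·4) = 3777 / 8 = 472.125

472.125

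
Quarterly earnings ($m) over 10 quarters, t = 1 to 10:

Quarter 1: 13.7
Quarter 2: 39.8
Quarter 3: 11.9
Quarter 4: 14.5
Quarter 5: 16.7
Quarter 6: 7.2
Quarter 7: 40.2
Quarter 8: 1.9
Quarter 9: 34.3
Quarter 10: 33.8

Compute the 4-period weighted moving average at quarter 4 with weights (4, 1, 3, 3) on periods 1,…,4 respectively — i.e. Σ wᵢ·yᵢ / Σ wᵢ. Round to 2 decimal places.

Weighted sum: 4·13.7 + 1·39.8 + 3·11.9 + 3·14.5 = 54.8 + 39.8 + 35.7 + 43.5 = 173.8
Weight total: 4 + 1 + 3 + 3 = 11
WMA = 173.8 / 11 = 15.80

15.80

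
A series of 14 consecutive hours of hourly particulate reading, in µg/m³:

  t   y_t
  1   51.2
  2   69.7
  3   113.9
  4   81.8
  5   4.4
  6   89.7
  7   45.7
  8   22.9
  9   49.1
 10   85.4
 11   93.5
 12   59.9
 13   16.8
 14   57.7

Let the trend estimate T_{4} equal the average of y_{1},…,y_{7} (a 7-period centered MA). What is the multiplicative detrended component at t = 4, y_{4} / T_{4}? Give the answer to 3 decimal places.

Trend T_4 = (51.2 + 69.7 + 113.9 + 81.8 + 4.4 + 89.7 + 45.7) / 7 = 456.4/7 = 65.20000
Ratio to trend: 81.8 / 65.20000 = 1.255

1.255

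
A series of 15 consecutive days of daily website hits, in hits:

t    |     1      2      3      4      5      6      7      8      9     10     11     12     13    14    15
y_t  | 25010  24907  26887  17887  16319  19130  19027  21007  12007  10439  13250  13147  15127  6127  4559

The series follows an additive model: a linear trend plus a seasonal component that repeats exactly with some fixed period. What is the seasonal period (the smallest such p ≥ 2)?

5

First differences y_{t+1} − y_t: -103, 1980, -9000, -1568, 2811, -103, 1980, -9000, -1568, 2811, -103, 1980, …
The difference pattern repeats every 5 terms and not for any smaller step, so p = 5.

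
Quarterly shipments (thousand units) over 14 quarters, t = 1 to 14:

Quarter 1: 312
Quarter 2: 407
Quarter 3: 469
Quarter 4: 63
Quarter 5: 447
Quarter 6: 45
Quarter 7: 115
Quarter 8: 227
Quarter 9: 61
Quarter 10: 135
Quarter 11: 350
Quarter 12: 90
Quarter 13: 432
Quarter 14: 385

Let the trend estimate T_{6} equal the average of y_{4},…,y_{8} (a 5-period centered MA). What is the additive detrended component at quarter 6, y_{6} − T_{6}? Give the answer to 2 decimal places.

-134.40

Trend T_6 = (63 + 447 + 45 + 115 + 227) / 5 = 897/5 = 179.4000
Detrended value: 45 − 179.4000 = -134.40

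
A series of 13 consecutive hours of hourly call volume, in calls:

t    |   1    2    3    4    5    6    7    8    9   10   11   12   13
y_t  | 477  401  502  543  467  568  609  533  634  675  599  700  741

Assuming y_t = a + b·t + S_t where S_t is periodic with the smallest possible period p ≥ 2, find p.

First differences y_{t+1} − y_t: -76, 101, 41, -76, 101, 41, -76, 101, …
The difference pattern repeats every 3 terms and not for any smaller step, so p = 3.

3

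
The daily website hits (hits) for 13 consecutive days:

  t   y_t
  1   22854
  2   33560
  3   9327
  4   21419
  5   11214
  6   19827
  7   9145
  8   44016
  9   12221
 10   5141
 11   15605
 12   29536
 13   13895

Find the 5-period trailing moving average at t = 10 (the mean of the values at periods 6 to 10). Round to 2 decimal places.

Sum of periods 6–10: 19827 + 9145 + 44016 + 12221 + 5141 = 90350
Divide by 5: 90350 / 5 = 18070.00

18070.00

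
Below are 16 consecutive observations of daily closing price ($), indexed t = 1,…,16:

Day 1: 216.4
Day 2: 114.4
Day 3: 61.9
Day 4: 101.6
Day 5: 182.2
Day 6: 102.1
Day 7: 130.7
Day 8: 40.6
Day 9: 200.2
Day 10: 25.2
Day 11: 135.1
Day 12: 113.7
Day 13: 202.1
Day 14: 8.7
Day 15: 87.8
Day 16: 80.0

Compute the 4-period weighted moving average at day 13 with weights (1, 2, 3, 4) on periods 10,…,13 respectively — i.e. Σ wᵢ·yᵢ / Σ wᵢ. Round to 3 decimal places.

144.490

Weighted sum: 1·25.2 + 2·135.1 + 3·113.7 + 4·202.1 = 25.2 + 270.2 + 341.1 + 808.4 = 1444.9
Weight total: 1 + 2 + 3 + 4 = 10
WMA = 1444.9 / 10 = 144.490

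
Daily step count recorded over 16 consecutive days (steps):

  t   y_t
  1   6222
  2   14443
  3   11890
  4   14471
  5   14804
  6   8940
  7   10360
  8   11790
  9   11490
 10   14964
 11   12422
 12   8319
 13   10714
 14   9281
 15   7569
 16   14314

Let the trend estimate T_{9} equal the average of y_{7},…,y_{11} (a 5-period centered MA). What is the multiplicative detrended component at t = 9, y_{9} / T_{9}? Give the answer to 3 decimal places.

0.941

Trend T_9 = (10360 + 11790 + 11490 + 14964 + 12422) / 5 = 61026/5 = 12205.20000
Ratio to trend: 11490 / 12205.20000 = 0.941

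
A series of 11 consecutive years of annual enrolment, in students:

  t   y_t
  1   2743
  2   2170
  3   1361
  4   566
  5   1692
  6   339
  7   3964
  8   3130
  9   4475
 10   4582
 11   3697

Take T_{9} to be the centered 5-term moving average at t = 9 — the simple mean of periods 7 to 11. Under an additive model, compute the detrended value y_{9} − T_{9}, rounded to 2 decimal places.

Trend T_9 = (3964 + 3130 + 4475 + 4582 + 3697) / 5 = 19848/5 = 3969.6000
Detrended value: 4475 − 3969.6000 = 505.40

505.40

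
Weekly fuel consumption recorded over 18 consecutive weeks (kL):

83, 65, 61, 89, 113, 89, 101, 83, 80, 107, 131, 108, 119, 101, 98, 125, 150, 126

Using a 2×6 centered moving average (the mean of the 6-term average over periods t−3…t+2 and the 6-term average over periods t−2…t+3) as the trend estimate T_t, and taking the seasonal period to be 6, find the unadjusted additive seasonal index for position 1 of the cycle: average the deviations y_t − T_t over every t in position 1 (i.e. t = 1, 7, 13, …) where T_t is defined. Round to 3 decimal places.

6.917

Season position 1 occurs at t = 7, 13 (where T_t is defined).
t=7: T_7 = 94.00000; y_7 − T_7 = 101 − 94.00000 = 7.00000
t=13: T_13 = 112.16667; y_13 − T_13 = 119 − 112.16667 = 6.83333
Mean deviation: (7.00000 + 6.83333) / 2 = 6.917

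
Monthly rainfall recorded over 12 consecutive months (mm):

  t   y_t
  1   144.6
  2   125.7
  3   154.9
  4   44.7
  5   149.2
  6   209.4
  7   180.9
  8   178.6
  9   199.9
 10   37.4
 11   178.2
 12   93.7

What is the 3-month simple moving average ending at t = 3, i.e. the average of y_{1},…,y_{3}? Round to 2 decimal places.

Sum of periods 1–3: 144.6 + 125.7 + 154.9 = 425.2
Divide by 3: 425.2 / 3 = 141.73

141.73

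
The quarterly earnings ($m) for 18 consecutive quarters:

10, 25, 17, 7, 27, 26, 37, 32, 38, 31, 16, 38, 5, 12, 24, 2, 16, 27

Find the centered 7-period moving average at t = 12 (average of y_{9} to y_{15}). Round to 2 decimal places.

Sum of periods 9–15: 38 + 31 + 16 + 38 + 5 + 12 + 24 = 164
Divide by 7: 164 / 7 = 23.43

23.43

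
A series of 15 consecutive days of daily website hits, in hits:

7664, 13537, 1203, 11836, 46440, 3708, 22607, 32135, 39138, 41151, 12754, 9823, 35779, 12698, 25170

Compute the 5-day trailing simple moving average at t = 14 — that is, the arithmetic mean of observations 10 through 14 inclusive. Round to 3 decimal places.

22441.000

Sum of periods 10–14: 41151 + 12754 + 9823 + 35779 + 12698 = 112205
Divide by 5: 112205 / 5 = 22441.000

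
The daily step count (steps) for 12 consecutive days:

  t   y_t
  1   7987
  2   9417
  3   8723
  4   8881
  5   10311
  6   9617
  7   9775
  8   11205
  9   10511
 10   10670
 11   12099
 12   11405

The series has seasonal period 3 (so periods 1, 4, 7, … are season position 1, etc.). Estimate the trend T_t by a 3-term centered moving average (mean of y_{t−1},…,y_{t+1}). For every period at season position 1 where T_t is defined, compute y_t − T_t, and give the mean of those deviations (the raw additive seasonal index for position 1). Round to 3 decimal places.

-423.778

Season position 1 occurs at t = 4, 7, 10 (where T_t is defined).
t=4: T_4 = 9305.00000; y_4 − T_4 = 8881 − 9305.00000 = -424.00000
t=7: T_7 = 10199.00000; y_7 − T_7 = 9775 − 10199.00000 = -424.00000
t=10: T_10 = 11093.33333; y_10 − T_10 = 10670 − 11093.33333 = -423.33333
Mean deviation: (-424.00000 + -424.00000 + -423.33333) / 3 = -423.778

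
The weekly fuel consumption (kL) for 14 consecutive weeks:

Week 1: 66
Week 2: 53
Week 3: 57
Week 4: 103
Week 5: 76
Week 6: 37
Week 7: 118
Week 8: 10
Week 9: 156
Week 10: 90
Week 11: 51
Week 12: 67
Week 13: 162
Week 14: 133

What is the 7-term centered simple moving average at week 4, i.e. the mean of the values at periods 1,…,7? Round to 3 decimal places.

72.857

Sum of periods 1–7: 66 + 53 + 57 + 103 + 76 + 37 + 118 = 510
Divide by 7: 510 / 7 = 72.857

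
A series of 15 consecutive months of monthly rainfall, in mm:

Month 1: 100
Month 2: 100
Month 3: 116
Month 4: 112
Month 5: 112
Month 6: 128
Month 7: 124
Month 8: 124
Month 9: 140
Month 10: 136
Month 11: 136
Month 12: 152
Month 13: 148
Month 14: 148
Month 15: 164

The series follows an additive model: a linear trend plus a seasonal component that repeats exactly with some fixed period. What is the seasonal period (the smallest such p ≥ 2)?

First differences y_{t+1} − y_t: 0, 16, -4, 0, 16, -4, 0, 16, …
The difference pattern repeats every 3 terms and not for any smaller step, so p = 3.

3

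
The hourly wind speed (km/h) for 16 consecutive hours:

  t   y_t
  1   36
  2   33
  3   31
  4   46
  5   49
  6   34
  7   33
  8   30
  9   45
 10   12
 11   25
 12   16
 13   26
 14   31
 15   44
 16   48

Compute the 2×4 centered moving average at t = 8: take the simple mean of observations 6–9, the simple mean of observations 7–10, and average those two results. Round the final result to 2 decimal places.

32.75

Sum over 6–9: 34 + 33 + 30 + 45 = 142
Sum over 7–10: 33 + 30 + 45 + 12 = 120
CMA at t=8 = (142 + 120) / (2·4) = 262 / 8 = 32.75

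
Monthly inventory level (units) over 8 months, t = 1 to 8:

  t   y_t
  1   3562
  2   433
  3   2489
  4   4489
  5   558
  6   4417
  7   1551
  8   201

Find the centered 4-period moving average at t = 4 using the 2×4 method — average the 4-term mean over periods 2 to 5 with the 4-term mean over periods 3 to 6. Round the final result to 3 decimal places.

Sum over 2–5: 433 + 2489 + 4489 + 558 = 7969
Sum over 3–6: 2489 + 4489 + 558 + 4417 = 11953
CMA at t=4 = (7969 + 11953) / (2·4) = 19922 / 8 = 2490.250

2490.250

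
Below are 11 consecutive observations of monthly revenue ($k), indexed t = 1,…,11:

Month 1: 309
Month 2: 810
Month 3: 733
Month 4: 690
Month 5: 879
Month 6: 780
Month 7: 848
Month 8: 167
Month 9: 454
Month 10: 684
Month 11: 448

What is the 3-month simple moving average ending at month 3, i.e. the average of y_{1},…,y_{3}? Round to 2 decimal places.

Sum of periods 1–3: 309 + 810 + 733 = 1852
Divide by 3: 1852 / 3 = 617.33

617.33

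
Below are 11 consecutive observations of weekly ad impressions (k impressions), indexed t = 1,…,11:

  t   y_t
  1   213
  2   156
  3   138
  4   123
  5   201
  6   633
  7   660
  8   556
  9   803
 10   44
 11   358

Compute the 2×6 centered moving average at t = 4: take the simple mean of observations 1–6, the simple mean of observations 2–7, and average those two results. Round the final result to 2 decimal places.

281.25

Sum over 1–6: 213 + 156 + 138 + 123 + 201 + 633 = 1464
Sum over 2–7: 156 + 138 + 123 + 201 + 633 + 660 = 1911
CMA at t=4 = (1464 + 1911) / (2·6) = 3375 / 12 = 281.25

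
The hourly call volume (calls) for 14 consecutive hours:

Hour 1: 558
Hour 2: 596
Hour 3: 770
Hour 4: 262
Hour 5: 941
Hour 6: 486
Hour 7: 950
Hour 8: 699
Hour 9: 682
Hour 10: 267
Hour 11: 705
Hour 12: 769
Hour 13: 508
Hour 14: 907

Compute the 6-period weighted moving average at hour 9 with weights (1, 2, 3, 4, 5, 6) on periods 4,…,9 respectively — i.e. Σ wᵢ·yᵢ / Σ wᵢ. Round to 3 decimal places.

Weighted sum: 1·262 + 2·941 + 3·486 + 4·950 + 5·699 + 6·682 = 262 + 1882 + 1458 + 3800 + 3495 + 4092 = 14989
Weight total: 1 + 2 + 3 + 4 + 5 + 6 = 21
WMA = 14989 / 21 = 713.762

713.762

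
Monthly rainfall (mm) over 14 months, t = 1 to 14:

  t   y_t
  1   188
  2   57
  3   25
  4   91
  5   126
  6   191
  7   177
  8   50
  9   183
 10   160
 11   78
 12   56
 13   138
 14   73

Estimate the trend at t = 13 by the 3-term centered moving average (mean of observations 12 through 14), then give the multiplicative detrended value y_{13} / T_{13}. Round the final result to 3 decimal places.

1.551

Trend T_13 = (56 + 138 + 73) / 3 = 267/3 = 89.00000
Ratio to trend: 138 / 89.00000 = 1.551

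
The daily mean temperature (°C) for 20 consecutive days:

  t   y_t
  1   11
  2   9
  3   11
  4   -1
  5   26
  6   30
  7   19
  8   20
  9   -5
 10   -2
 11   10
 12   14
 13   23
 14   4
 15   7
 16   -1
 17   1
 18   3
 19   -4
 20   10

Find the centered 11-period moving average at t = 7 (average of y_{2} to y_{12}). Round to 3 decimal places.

Sum of periods 2–12: 9 + 11 + (-1) + 26 + 30 + 19 + 20 + (-5) + (-2) + 10 + 14 = 131
Divide by 11: 131 / 11 = 11.909

11.909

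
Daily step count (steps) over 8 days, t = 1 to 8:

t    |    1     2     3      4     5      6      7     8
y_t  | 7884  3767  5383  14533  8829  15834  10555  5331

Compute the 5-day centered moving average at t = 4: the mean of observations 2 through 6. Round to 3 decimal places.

Sum of periods 2–6: 3767 + 5383 + 14533 + 8829 + 15834 = 48346
Divide by 5: 48346 / 5 = 9669.200

9669.200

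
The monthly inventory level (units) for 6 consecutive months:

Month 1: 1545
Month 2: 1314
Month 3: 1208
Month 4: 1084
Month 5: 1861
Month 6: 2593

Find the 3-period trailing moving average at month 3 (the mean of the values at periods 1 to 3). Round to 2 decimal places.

1355.67

Sum of periods 1–3: 1545 + 1314 + 1208 = 4067
Divide by 3: 4067 / 3 = 1355.67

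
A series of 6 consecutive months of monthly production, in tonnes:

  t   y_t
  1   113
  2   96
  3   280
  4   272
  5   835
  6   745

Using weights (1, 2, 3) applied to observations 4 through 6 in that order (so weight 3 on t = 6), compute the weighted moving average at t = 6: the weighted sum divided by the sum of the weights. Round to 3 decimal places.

Weighted sum: 1·272 + 2·835 + 3·745 = 272 + 1670 + 2235 = 4177
Weight total: 1 + 2 + 3 = 6
WMA = 4177 / 6 = 696.167

696.167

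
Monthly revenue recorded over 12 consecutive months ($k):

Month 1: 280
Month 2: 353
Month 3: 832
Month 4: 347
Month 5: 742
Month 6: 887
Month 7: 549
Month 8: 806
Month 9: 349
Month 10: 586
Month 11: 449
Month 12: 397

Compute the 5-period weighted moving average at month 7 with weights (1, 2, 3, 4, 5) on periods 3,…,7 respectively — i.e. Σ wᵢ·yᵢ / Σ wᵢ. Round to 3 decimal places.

669.667

Weighted sum: 1·832 + 2·347 + 3·742 + 4·887 + 5·549 = 832 + 694 + 2226 + 3548 + 2745 = 10045
Weight total: 1 + 2 + 3 + 4 + 5 = 15
WMA = 10045 / 15 = 669.667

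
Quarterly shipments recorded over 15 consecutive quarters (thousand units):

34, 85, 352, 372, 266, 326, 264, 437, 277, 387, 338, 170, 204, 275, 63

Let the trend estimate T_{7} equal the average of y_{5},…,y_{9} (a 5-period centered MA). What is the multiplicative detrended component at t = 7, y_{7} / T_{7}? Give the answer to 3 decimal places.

Trend T_7 = (266 + 326 + 264 + 437 + 277) / 5 = 1570/5 = 314.00000
Ratio to trend: 264 / 314.00000 = 0.841

0.841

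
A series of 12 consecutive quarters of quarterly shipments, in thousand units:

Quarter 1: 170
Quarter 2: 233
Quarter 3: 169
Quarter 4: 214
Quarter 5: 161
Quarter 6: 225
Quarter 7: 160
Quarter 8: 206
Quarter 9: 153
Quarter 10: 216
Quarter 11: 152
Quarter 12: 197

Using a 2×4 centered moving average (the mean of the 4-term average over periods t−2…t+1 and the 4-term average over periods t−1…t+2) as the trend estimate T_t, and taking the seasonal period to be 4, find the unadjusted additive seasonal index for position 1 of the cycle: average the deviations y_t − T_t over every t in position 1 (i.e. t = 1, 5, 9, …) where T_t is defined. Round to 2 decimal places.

-29.94

Season position 1 occurs at t = 5, 9 (where T_t is defined).
t=5: T_5 = 191.1250; y_5 − T_5 = 161 − 191.1250 = -30.1250
t=9: T_9 = 182.7500; y_9 − T_9 = 153 − 182.7500 = -29.7500
Mean deviation: (-30.1250 + -29.7500) / 2 = -29.94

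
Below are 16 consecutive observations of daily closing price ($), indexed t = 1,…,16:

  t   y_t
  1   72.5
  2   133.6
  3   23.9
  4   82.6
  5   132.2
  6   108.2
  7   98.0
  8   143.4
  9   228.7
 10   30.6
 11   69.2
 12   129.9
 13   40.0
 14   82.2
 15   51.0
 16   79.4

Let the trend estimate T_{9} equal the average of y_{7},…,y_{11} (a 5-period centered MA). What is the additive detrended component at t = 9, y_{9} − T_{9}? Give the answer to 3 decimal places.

114.720

Trend T_9 = (98.0 + 143.4 + 228.7 + 30.6 + 69.2) / 5 = 569.9/5 = 113.98000
Detrended value: 228.7 − 113.98000 = 114.720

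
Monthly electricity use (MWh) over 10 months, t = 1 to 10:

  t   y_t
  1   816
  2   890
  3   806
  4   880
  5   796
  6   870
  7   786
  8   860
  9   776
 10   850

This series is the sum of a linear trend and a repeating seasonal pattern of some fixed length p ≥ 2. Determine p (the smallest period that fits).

2

First differences y_{t+1} − y_t: 74, -84, 74, -84, 74, -84, …
The difference pattern repeats every 2 terms and not for any smaller step, so p = 2.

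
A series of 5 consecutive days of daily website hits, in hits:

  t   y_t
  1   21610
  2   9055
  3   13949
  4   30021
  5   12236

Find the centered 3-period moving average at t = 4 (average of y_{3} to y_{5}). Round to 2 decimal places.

Sum of periods 3–5: 13949 + 30021 + 12236 = 56206
Divide by 3: 56206 / 3 = 18735.33

18735.33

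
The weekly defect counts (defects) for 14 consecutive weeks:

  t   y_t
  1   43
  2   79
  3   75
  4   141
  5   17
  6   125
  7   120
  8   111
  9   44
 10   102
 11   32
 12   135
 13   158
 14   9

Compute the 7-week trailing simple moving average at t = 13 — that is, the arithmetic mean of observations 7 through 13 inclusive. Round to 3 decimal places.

100.286

Sum of periods 7–13: 120 + 111 + 44 + 102 + 32 + 135 + 158 = 702
Divide by 7: 702 / 7 = 100.286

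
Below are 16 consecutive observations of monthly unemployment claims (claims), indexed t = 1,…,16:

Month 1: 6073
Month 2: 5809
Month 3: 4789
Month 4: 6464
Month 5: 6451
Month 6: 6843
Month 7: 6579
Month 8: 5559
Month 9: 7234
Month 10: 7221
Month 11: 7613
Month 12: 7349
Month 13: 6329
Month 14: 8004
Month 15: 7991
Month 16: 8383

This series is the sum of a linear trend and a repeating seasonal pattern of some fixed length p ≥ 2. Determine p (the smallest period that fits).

First differences y_{t+1} − y_t: -264, -1020, 1675, -13, 392, -264, -1020, 1675, -13, 392, -264, -1020, …
The difference pattern repeats every 5 terms and not for any smaller step, so p = 5.

5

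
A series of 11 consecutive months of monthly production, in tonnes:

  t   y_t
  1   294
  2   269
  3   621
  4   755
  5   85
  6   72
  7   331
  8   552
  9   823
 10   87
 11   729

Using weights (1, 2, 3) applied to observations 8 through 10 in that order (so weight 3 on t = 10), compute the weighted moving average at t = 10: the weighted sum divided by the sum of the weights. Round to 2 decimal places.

409.83

Weighted sum: 1·552 + 2·823 + 3·87 = 552 + 1646 + 261 = 2459
Weight total: 1 + 2 + 3 = 6
WMA = 2459 / 6 = 409.83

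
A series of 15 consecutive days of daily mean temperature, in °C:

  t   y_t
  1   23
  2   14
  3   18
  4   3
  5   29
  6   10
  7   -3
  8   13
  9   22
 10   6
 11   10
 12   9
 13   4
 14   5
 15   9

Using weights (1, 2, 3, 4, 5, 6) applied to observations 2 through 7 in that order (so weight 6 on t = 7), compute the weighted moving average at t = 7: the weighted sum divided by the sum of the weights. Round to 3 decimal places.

9.857

Weighted sum: 1·14 + 2·18 + 3·3 + 4·29 + 5·10 + 6·-3 = 14 + 36 + 9 + 116 + 50 + -18 = 207
Weight total: 1 + 2 + 3 + 4 + 5 + 6 = 21
WMA = 207 / 21 = 9.857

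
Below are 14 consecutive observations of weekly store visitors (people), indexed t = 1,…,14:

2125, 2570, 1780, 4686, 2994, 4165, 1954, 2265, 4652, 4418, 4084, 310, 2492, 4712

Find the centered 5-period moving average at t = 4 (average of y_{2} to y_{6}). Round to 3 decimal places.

Sum of periods 2–6: 2570 + 1780 + 4686 + 2994 + 4165 = 16195
Divide by 5: 16195 / 5 = 3239.000

3239.000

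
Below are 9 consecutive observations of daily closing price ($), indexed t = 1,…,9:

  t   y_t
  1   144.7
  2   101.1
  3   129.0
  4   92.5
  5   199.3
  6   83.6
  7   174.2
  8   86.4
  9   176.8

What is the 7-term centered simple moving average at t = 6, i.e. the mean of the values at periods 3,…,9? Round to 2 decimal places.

134.54

Sum of periods 3–9: 129.0 + 92.5 + 199.3 + 83.6 + 174.2 + 86.4 + 176.8 = 941.8
Divide by 7: 941.8 / 7 = 134.54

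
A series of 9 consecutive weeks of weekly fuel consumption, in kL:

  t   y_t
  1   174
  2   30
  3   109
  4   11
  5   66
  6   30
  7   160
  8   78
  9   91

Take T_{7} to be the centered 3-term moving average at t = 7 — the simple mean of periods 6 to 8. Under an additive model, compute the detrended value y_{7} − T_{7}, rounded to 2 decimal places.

Trend T_7 = (30 + 160 + 78) / 3 = 268/3 = 89.3333
Detrended value: 160 − 89.3333 = 70.67

70.67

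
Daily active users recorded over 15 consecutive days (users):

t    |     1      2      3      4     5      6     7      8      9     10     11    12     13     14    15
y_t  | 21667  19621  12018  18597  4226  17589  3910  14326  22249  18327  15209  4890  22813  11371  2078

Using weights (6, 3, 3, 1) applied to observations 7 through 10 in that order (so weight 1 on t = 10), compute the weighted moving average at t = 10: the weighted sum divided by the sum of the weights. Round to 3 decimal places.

Weighted sum: 6·3910 + 3·14326 + 3·22249 + 1·18327 = 23460 + 42978 + 66747 + 18327 = 151512
Weight total: 6 + 3 + 3 + 1 = 13
WMA = 151512 / 13 = 11654.769

11654.769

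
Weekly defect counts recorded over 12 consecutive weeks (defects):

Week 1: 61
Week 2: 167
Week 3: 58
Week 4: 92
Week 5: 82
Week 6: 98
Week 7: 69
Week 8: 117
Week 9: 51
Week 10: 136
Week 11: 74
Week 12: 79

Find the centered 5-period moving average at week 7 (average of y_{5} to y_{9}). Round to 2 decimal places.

83.40

Sum of periods 5–9: 82 + 98 + 69 + 117 + 51 = 417
Divide by 5: 417 / 5 = 83.40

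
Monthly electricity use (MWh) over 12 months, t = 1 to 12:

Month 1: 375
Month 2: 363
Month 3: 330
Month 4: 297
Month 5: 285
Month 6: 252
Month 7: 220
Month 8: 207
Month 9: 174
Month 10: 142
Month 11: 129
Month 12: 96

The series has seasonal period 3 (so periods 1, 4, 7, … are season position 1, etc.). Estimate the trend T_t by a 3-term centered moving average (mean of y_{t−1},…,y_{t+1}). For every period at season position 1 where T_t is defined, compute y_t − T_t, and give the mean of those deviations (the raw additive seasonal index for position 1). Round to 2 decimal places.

Season position 1 occurs at t = 4, 7, 10 (where T_t is defined).
t=4: T_4 = 304.0000; y_4 − T_4 = 297 − 304.0000 = -7.0000
t=7: T_7 = 226.3333; y_7 − T_7 = 220 − 226.3333 = -6.3333
t=10: T_10 = 148.3333; y_10 − T_10 = 142 − 148.3333 = -6.3333
Mean deviation: (-7.0000 + -6.3333 + -6.3333) / 3 = -6.56

-6.56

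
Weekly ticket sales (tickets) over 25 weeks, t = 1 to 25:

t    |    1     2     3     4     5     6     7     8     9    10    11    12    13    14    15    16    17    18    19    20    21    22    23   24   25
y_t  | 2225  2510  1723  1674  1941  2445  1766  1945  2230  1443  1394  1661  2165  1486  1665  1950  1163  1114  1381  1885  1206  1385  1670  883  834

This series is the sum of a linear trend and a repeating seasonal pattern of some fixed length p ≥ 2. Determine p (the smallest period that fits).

First differences y_{t+1} − y_t: 285, -787, -49, 267, 504, -679, 179, 285, -787, -49, 267, 504, -679, 179, 285, -787, …
The difference pattern repeats every 7 terms and not for any smaller step, so p = 7.

7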